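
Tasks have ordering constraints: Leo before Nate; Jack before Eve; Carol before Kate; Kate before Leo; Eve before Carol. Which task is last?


Constraints: Leo before Nate; Jack before Eve; Carol before Kate; Kate before Leo; Eve before Carol
The last task can have nothing scheduled after it, so it must never appear on the left of a 'before'.
Tasks appearing before some other task: Leo, Jack, Carol, Kate, Eve.
The only task not in that list is Nate → it is last.

Nate


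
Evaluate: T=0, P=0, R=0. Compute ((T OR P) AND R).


T OR P = 0|0 = 0
0 AND 0 = 0

0


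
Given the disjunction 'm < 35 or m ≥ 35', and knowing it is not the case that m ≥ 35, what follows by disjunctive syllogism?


Disjunctive syllogism: P ∨ Q, ¬P ⊢ Q
Disjunction: m < 35 ∨ m ≥ 35
We know it is not the case that m ≥ 35.
By disjunctive syllogism, the other disjunct must be true.

m < 35


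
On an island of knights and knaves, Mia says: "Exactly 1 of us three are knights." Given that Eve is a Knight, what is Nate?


Mia claims exactly 1 knights among Mia, Eve, Nate.
Given: Eve is a Knight.

Case 1: Mia is a Knight (tells truth)
  Then exactly 1 of the three are knights.
  Counting Mia, Eve: 2 knight(s) so far. Need -1 more → impossible.
Case 2: Mia is a Knave (lies)
  Then the count is NOT 1.
  If Nate = Knave, count = 1 = 1 → claim would be true, contradicts lie.
  If Nate = Knight, count = 2 ≠ 1 → lie confirmed ✓

Nate is a Knight.

Knight


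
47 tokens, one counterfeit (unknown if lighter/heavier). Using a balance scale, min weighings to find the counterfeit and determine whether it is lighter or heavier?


Let n = 47. 94 possibilities (n tokens × lighter/heavier); each weighing has 3 outcomes.
Bound for k weighings: say the first weighing puts j tokens on each pan. If it tips, the 2j weighed tokens remain suspects (each with a known direction) and k-1 weighings give 3^(k-1) outcomes; 3^(k-1) is odd, so 2j ≤ 3^(k-1) - 1. If it balances, the n - 2j unweighed tokens remain with direction unknown: 2(n - 2j) ≤ 3^(k-1) - 1 by the same parity argument. Adding, n ≤ (3^(k-1) - 1) + (3^(k-1) - 1)/2 = (3^k - 3)/2, and the classical three-group strategy achieves this (3 tokens in 2 weighings, 12 in 3, 39 in 4, 120 in 5).
So we need the smallest k with (3^k - 3)/2 ≥ 47.
k = 4: (3^4 - 3)/2 = 39 < 47 ✗
k = 5: (3^5 - 3)/2 = 120 ≥ 47 ✓

5


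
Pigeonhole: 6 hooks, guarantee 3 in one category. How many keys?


Pigeonhole: to guarantee k in one of n categories, need (k-1)×n + 1.
k = 3, n = 6
Minimum = (3-1) × 6 + 1 = 2 × 6 + 1

13


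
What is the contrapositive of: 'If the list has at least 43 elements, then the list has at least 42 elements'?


Original: If the list has at least 43 elements, then the list has at least 42 elements
Contrapositive: If ¬Q, then ¬P
Negate Q: not (the list has at least 42 elements)
Negate P: not (the list has at least 43 elements)

If not (the list has at least 42 elements), then not (the list has at least 43 elements).


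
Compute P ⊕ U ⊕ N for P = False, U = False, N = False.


P = False, U = False, N = False
Step 1: P ⊕ U = False XOR False = False
Step 2: False ⊕ N = False XOR False = False
XOR is true when an odd number of operands are true.

False


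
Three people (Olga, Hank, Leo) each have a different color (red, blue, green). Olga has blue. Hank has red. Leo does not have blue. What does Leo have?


From clues:
  Olga → blue
  Hank → red
By elimination, Leo gets the remaining.

green


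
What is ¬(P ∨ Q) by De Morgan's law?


De Morgan's law: ¬(P ∨ Q) ≡ ¬P ∧ ¬Q
¬(P ∨ Q) = ¬P ∧ ¬Q

¬P ∧ ¬Q


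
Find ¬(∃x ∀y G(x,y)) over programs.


Original: ∃x ∀y G(x,y)
Rule: ¬∀→∃, ¬∃→∀, negate predicate.
Negation: ∀x ∃y ¬G(x,y)

∀x ∃y ¬G(x,y)


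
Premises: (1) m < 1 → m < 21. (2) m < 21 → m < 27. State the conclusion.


Hypothetical syllogism: P → Q, Q → R ⊢ P → R
Premise 1: m < 1 → m < 21
Premise 2: m < 21 → m < 27
Chain the implications: the middle term (m < 21) links the two.
Conclusion: If m < 1, then m < 27.

If m < 1, then m < 27.


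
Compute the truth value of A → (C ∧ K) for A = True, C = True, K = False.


A = True, C = True, K = False
Step 1: C ∧ K = True AND False = False
Step 2: A → (False): false only when A=True and consequent=False.
Result: False

False


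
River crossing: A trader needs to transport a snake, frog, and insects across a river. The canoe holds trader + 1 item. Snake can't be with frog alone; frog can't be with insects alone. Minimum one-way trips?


1. trader+frog → 2. trader ← 3. trader+snake → 4. trader+frog ← 5. trader+insects → 6. trader ← 7. trader+frog →
Minimum trips = 7

7


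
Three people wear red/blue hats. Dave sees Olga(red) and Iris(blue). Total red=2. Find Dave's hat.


Total red = 2, seen red = 1
Own red = 2 - 1 = 1
Dave's hat is red.

red


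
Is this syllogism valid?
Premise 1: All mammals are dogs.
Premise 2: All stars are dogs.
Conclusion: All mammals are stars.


Premise 1: All mammals are dogs.
Premise 2: All stars are dogs.
Conclusion: All mammals are stars.
Fallacy: undistributed middle. dogs is predicate in both.
Counterexample: mammals and stars could be disjoint subsets of dogs.

Invalid


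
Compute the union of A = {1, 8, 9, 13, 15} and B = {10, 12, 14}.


A = {1, 8, 9, 13, 15}
B = {10, 12, 14}
Operation: union
All elements combined: 1, 8, 9, 10, 12, 13, 14, 15

{1, 8, 9, 10, 12, 13, 14, 15}


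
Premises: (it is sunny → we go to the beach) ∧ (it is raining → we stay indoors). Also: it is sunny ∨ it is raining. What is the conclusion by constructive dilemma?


Constructive dilemma: (P → Q) ∧ (R → S), P ∨ R ⊢ Q ∨ S
Premise 1: it is sunny → we go to the beach
Premise 2: it is raining → we stay indoors
Premise 3: it is sunny ∨ it is raining
Case 1: Assuming it is sunny, then by Premise 1, we go to the beach.
Case 2: Assuming it is raining, then by Premise 2, we stay indoors.
Since one of it is sunny or it is raining must hold, we get we go to the beach or we stay indoors.

We go to the beach or we stay indoors.


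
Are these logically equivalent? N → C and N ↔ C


Expression 1: N → C
Expression 2: N ↔ C
Truth table (N C | Expr1 Expr2):
  T T |   T     T
  T F |   F     F
  F T |   T     F   ← differ
  F F |   T     T
Counterexample: N=F, C=T gives Expr1 = T but Expr2 = F, so the expressions are NOT logically equivalent.

No


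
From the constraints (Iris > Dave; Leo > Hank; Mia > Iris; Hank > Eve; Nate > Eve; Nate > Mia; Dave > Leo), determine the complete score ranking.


Constraints: Iris > Dave; Leo > Hank; Mia > Iris; Hank > Eve; Nate > Eve; Nate > Mia; Dave > Leo
Method: at each step, the next-highest is the one remaining person who never appears on the smaller side of a constraint between remaining people.
  Step 1: remaining {Eve, Iris, Dave, Mia, Nate, Hank, Leo}; on the smaller side: {Eve, Iris, Dave, Mia, Hank, Leo} → Nate is next (Nate > Eve; Nate > Mia).
  Step 2: remaining {Eve, Iris, Dave, Mia, Hank, Leo}; on the smaller side: {Eve, Iris, Dave, Hank, Leo} → Mia is next (Mia > Iris).
  Step 3: remaining {Eve, Iris, Dave, Hank, Leo}; on the smaller side: {Eve, Dave, Hank, Leo} → Iris is next (Iris > Dave).
  Step 4: remaining {Eve, Dave, Hank, Leo}; on the smaller side: {Eve, Hank, Leo} → Dave is next (Dave > Leo).
  Step 5: remaining {Eve, Hank, Leo}; on the smaller side: {Eve, Hank} → Leo is next (Leo > Hank).
  Step 6: remaining {Eve, Hank}; on the smaller side: {Eve} → Hank is next (Hank > Eve).
  Step 7: only Eve remains → lowest.
Final ranking (highest to lowest):

Nate > Mia > Iris > Dave > Leo > Hank > Eve


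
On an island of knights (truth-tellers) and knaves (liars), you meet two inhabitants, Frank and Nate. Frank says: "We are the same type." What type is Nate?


Frank says: "We are the same type."
Case 1: Frank is a Knight (truth-teller)
  Statement is true → they ARE the same → Nate is also a Knight
Case 2: Frank is a Knave (liar)
  Statement is false → they are NOT the same → Nate is a Knight
In both cases, Nate is a Knight.

Knight


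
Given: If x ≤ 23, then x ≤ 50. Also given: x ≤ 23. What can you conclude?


Modus ponens: P → Q, P ⊢ Q
P: x ≤ 23
Q: x ≤ 50
We have P → Q and P is true.
By modus ponens, Q must be true.

x ≤ 50


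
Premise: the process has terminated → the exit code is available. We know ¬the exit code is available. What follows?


Modus tollens: P → Q, ¬Q ⊢ ¬P
P: the process has terminated
Q: the exit code is available
We have P → Q and Q is false.
By modus tollens, P must be false.

It is not the case that the process has terminated


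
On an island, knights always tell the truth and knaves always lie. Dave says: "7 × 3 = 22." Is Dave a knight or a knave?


Statement: "7 × 3 = 22."
Actual: 7 × 3 = 21
Claimed: 22
Statement is FALSE → Dave lies → Knave

Knave


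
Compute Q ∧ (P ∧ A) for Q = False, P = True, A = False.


Q = False, P = True, A = False
Step 1: P ∧ A = True AND False = False
Step 2: Q ∧ False = False AND False = False
AND is true only when ALL operands are true.

False


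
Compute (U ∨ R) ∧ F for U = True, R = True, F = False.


U = True, R = True, F = False
Step 1: U ∨ R = True OR True = True
Step 2: True ∧ F = True AND False = False
OR is true when at least one operand is true; AND requires both.

False


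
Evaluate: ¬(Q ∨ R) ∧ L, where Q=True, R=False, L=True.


Q = True, R = False, L = True
Expression: ¬(Q ∨ R) ∧ L
Step 1: Q ∨ R = True OR False = True
Step 2: ¬(Q ∨ R) = NOT True = False
Step 3: (False) ∧ L = False AND True = False

False


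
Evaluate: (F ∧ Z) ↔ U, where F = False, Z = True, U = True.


F = False, Z = True, U = True
Step 1: F ∧ Z = False AND True = False
Step 2: (False) ↔ U: true when both sides have same truth value.
Result: False ↔ True = False

False


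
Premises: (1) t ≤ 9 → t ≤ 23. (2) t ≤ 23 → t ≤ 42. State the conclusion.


Hypothetical syllogism: P → Q, Q → R ⊢ P → R
Premise 1: t ≤ 9 → t ≤ 23
Premise 2: t ≤ 23 → t ≤ 42
Chain the implications: the middle term (t ≤ 23) links the two.
Conclusion: If t ≤ 9, then t ≤ 42.

If t ≤ 9, then t ≤ 42.


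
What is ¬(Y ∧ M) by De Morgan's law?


De Morgan's law: ¬(P ∧ Q) ≡ ¬P ∨ ¬Q
¬(Y ∧ M) = ¬Y ∨ ¬M

¬Y ∨ ¬M


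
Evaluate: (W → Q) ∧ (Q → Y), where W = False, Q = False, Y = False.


W = False, Q = False, Y = False
Step 1: W → Q is false only when W=True and Q=False. Result: True
Step 2: Q → Y is false only when Q=True and Y=False. Result: True
Step 3: True ∧ True = True

True


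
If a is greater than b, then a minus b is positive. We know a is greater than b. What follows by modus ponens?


Modus ponens: P → Q, P ⊢ Q
P: a is greater than b
Q: a minus b is positive
We have P → Q and P is true.
By modus ponens, Q must be true.

a minus b is positive


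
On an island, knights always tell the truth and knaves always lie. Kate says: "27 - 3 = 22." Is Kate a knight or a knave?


Statement: "27 - 3 = 22."
Actual: 27 - 3 = 24
Claimed: 22
Statement is FALSE → Kate lies → Knave

Knave


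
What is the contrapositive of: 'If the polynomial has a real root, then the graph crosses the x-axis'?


Original: If the polynomial has a real root, then the graph crosses the x-axis
Contrapositive: If ¬Q, then ¬P
Negate Q: not (the graph crosses the x-axis)
Negate P: not (the polynomial has a real root)

If not (the graph crosses the x-axis), then not (the polynomial has a real root).


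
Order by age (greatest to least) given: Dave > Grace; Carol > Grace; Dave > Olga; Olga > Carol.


Constraints: Dave > Grace; Carol > Grace; Dave > Olga; Olga > Carol
Method: at each step, the next-highest is the one remaining person who never appears on the smaller side of a constraint between remaining people.
  Step 1: remaining {Carol, Grace, Olga, Dave}; on the smaller side: {Carol, Grace, Olga} → Dave is next (Dave > Grace; Dave > Olga).
  Step 2: remaining {Carol, Grace, Olga}; on the smaller side: {Carol, Grace} → Olga is next (Olga > Carol).
  Step 3: remaining {Carol, Grace}; on the smaller side: {Grace} → Carol is next (Carol > Grace).
  Step 4: only Grace remains → lowest.
Final ranking (highest to lowest):

Dave > Olga > Carol > Grace


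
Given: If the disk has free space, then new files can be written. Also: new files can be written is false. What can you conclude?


Modus tollens: P → Q, ¬Q ⊢ ¬P
P: the disk has free space
Q: new files can be written
We have P → Q and Q is false.
By modus tollens, P must be false.

It is not the case that the disk has free space


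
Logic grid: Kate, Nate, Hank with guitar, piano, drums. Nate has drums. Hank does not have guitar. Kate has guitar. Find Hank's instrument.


From clues:
  Nate → drums
  Kate → guitar
By elimination, Hank gets the remaining.

piano


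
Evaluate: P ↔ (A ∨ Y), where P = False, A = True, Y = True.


P = False, A = True, Y = True
Step 1: A ∨ Y = True OR True = True
Step 2: P ↔ (True): true when both sides have same truth value.
Result: False ↔ True = False

False


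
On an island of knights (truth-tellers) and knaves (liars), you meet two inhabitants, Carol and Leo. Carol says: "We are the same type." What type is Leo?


Carol says: "We are the same type."
Case 1: Carol is a Knight (truth-teller)
  Statement is true → they ARE the same → Leo is also a Knight
Case 2: Carol is a Knave (liar)
  Statement is false → they are NOT the same → Leo is a Knight
In both cases, Leo is a Knight.

Knight


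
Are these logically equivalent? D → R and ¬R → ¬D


Expression 1: D → R
Expression 2: ¬R → ¬D
Truth table (D R | Expr1 Expr2):
  T T |   T     T
  T F |   F     F
  F T |   T     T
  F F |   T     T
All 4 rows agree, so the expressions are logically equivalent.

Yes


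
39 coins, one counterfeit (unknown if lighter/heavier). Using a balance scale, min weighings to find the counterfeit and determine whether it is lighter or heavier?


Let n = 39. 78 possibilities (n coins × lighter/heavier); each weighing has 3 outcomes.
Bound for k weighings: say the first weighing puts j coins on each pan. If it tips, the 2j weighed coins remain suspects (each with a known direction) and k-1 weighings give 3^(k-1) outcomes; 3^(k-1) is odd, so 2j ≤ 3^(k-1) - 1. If it balances, the n - 2j unweighed coins remain with direction unknown: 2(n - 2j) ≤ 3^(k-1) - 1 by the same parity argument. Adding, n ≤ (3^(k-1) - 1) + (3^(k-1) - 1)/2 = (3^k - 3)/2, and the classical three-group strategy achieves this (3 coins in 2 weighings, 12 in 3, 39 in 4, 120 in 5).
So we need the smallest k with (3^k - 3)/2 ≥ 39.
k = 3: (3^3 - 3)/2 = 12 < 39 ✗
k = 4: (3^4 - 3)/2 = 39 ≥ 39 ✓

4


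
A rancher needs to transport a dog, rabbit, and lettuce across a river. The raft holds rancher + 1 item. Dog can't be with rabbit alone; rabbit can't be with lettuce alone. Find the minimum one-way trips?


1. rancher+rabbit → 2. rancher ← 3. rancher+dog → 4. rancher+rabbit ← 5. rancher+lettuce → 6. rancher ← 7. rancher+rabbit →
Minimum trips = 7

7


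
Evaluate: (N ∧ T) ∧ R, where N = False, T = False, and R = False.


N = False, T = False, R = False
Step 1: N ∧ T = False AND False = False
Step 2: False ∧ R = False AND False = False
AND is true only when ALL operands are true.

False


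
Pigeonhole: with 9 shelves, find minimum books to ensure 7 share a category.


Pigeonhole: to guarantee k in one of n categories, need (k-1)×n + 1.
k = 7, n = 9
Minimum = (7-1) × 9 + 1 = 6 × 9 + 1

55


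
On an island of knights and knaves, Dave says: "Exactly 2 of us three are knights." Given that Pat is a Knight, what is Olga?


Dave claims exactly 2 knights among Dave, Pat, Olga.
Given: Pat is a Knight.

Case 1: Dave is a Knight (tells truth)
  Then exactly 2 of the three are knights.
  Counting Dave, Pat: 2 knight(s) so far. Need 0 more → Olga = Knave.
Case 2: Dave is a Knave (lies)
  Then the count is NOT 2.
  If Olga = Knight, count = 2 = 2 → claim would be true, contradicts lie.
  If Olga = Knave, count = 1 ≠ 2 → lie confirmed ✓

Olga is a Knave.

Knave


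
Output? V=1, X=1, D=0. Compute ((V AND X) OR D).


V AND X = 1&1 = 1
1 OR 0 = 1

1


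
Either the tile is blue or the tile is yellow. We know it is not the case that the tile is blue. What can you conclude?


Disjunctive syllogism: P ∨ Q, ¬P ⊢ Q
Disjunction: the tile is blue ∨ the tile is yellow
We know it is not the case that the tile is blue.
By disjunctive syllogism, the other disjunct must be true.

The tile is yellow


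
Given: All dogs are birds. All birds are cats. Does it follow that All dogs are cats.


Premise 1: All dogs are birds.
Premise 2: All birds are cats.
Conclusion: All dogs are cats.
Barbara syllogism (AAA-1): All A are B, All B are C → All A are C.
Middle term (birds) distributed in premise 2.

Valid


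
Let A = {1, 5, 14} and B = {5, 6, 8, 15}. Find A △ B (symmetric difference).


A = {1, 5, 14}
B = {5, 6, 8, 15}
Operation: symmetric difference
In A only: [1, 14], in B only: [6, 8, 15]

{1, 6, 8, 14, 15}


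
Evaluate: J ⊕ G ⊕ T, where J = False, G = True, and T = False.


J = False, G = True, T = False
Step 1: J ⊕ G = False XOR True = True
Step 2: True ⊕ T = True XOR False = True
XOR is true when an odd number of operands are true.

True


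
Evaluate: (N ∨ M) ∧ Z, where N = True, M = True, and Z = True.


N = True, M = True, Z = True
Step 1: N ∨ M = True OR True = True
Step 2: True ∧ Z = True AND True = True
OR is true when at least one operand is true; AND requires both.

True


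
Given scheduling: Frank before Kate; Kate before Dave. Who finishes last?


Constraints: Frank before Kate; Kate before Dave
The last task can have nothing scheduled after it, so it must never appear on the left of a 'before'.
Tasks appearing before some other task: Frank, Kate.
The only task not in that list is Dave → it is last.

Dave


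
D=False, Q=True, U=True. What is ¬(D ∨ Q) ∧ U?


D = False, Q = True, U = True
Expression: ¬(D ∨ Q) ∧ U
Step 1: D ∨ Q = False OR True = True
Step 2: ¬(D ∨ Q) = NOT True = False
Step 3: (False) ∧ U = False AND True = False

False


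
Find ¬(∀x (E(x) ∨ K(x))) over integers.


Original: ∀x (E(x) ∨ K(x))
Rule: ¬∀→∃, ¬∃→∀, negate predicate.
Negation: ∃x (¬E(x) ∧ ¬K(x))

∃x (¬E(x) ∧ ¬K(x))


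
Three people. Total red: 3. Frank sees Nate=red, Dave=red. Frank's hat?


Total red = 3, seen red = 2
Own red = 3 - 2 = 1
Frank's hat is red.

red


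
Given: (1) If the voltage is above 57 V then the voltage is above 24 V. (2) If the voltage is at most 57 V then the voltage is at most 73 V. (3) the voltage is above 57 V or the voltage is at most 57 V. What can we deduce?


Constructive dilemma: (P → Q) ∧ (R → S), P ∨ R ⊢ Q ∨ S
Premise 1: the voltage is above 57 V → the voltage is above 24 V
Premise 2: the voltage is at most 57 V → the voltage is at most 73 V
Premise 3: the voltage is above 57 V ∨ the voltage is at most 57 V
Case 1: Assuming the voltage is above 57 V, then by Premise 1, the voltage is above 24 V.
Case 2: Assuming the voltage is at most 57 V, then by Premise 2, the voltage is at most 73 V.
Since one of the voltage is above 57 V or the voltage is at most 57 V must hold, we get the voltage is above 24 V or the voltage is at most 73 V.

The voltage is above 24 V or the voltage is at most 73 V.


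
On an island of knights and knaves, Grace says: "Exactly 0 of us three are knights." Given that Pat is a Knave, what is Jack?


Grace claims exactly 0 knights among Grace, Pat, Jack.
Given: Pat is a Knave.

Case 1: Grace is a Knight (tells truth)
  Then exactly 0 of the three are knights.
  Counting Grace, Pat: 1 knight(s) so far. Need -1 more → impossible.
Case 2: Grace is a Knave (lies)
  Then the count is NOT 0.
  If Jack = Knave, count = 0 = 0 → claim would be true, contradicts lie.
  If Jack = Knight, count = 1 ≠ 0 → lie confirmed ✓

Jack is a Knight.

Knight


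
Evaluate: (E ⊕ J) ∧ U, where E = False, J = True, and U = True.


E = False, J = True, U = True
Step 1: E ⊕ J = False XOR True = True
Step 2: True ∧ U = True AND True = True
XOR true when exactly one of E,J is true; then AND with U.

True


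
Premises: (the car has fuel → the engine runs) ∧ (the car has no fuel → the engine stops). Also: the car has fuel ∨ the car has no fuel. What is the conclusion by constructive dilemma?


Constructive dilemma: (P → Q) ∧ (R → S), P ∨ R ⊢ Q ∨ S
Premise 1: the car has fuel → the engine runs
Premise 2: the car has no fuel → the engine stops
Premise 3: the car has fuel ∨ the car has no fuel
Case 1: Assuming the car has fuel, then by Premise 1, the engine runs.
Case 2: Assuming the car has no fuel, then by Premise 2, the engine stops.
Since one of the car has fuel or the car has no fuel must hold, we get the engine runs or the engine stops.

The engine runs or the engine stops.


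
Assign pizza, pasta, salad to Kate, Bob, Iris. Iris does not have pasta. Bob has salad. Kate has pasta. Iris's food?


From clues:
  Kate → pasta
  Bob → salad
By elimination, Iris gets the remaining.

pizza


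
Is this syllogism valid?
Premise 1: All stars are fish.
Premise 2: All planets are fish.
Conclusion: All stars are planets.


Premise 1: All stars are fish.
Premise 2: All planets are fish.
Conclusion: All stars are planets.
Fallacy: undistributed middle. fish is predicate in both.
Counterexample: stars and planets could be disjoint subsets of fish.

Invalid


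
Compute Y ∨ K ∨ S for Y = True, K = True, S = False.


Y = True, K = True, S = False
Step 1: Y ∨ K = True OR True = True
Step 2: True ∨ S = True OR False = True
OR is true when at least one operand is true.

True


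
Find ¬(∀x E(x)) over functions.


Original: ∀x E(x)
Rule: ¬∀→∃, ¬∃→∀, negate predicate.
Negation: ∃x ¬E(x)

∃x ¬E(x)


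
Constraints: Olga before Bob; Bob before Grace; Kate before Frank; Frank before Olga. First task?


Constraints: Olga before Bob; Bob before Grace; Kate before Frank; Frank before Olga
The first task can have nothing scheduled before it, so it must never appear on the right of a 'before'.
Tasks appearing after some 'before': Bob, Grace, Frank, Olga.
The only task not in that list is Kate → it is first.

Kate


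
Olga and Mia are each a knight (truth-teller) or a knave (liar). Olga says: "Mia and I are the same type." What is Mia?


Olga says: "Mia and I are the same type."
Case 1: Olga is a Knight (truth-teller)
  Statement is true → they ARE the same → Mia is also a Knight
Case 2: Olga is a Knave (liar)
  Statement is false → they are NOT the same → Mia is a Knight
In both cases, Mia is a Knight.

Knight


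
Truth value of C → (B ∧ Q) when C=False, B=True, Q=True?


C = False, B = True, Q = True
Expression: C → (B ∧ Q)
Step 1: B ∧ Q = True AND True = True
Step 2: C → (True) = False → True = True

True


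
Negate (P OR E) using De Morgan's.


De Morgan's law: ¬(P ∨ Q) ≡ ¬P ∧ ¬Q
¬(P ∨ E) = ¬P ∧ ¬E

¬P ∧ ¬E


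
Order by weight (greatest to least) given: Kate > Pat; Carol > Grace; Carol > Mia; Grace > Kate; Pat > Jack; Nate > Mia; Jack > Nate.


Constraints: Kate > Pat; Carol > Grace; Carol > Mia; Grace > Kate; Pat > Jack; Nate > Mia; Jack > Nate
Method: at each step, the next-highest is the one remaining person who never appears on the smaller side of a constraint between remaining people.
  Step 1: remaining {Kate, Mia, Grace, Carol, Jack, Nate, Pat}; on the smaller side: {Kate, Mia, Grace, Jack, Nate, Pat} → Carol is next (Carol > Grace; Carol > Mia).
  Step 2: remaining {Kate, Mia, Grace, Jack, Nate, Pat}; on the smaller side: {Kate, Mia, Jack, Nate, Pat} → Grace is next (Grace > Kate).
  Step 3: remaining {Kate, Mia, Jack, Nate, Pat}; on the smaller side: {Mia, Jack, Nate, Pat} → Kate is next (Kate > Pat).
  Step 4: remaining {Mia, Jack, Nate, Pat}; on the smaller side: {Mia, Jack, Nate} → Pat is next (Pat > Jack).
  Step 5: remaining {Mia, Jack, Nate}; on the smaller side: {Mia, Nate} → Jack is next (Jack > Nate).
  Step 6: remaining {Mia, Nate}; on the smaller side: {Mia} → Nate is next (Nate > Mia).
  Step 7: only Mia remains → lowest.
Final ranking (highest to lowest):

Carol > Grace > Kate > Pat > Jack > Nate > Mia


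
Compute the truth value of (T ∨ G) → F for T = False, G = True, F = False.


T = False, G = True, F = False
Step 1: T ∨ G = False OR True = True
Step 2: (True) → F: false only when antecedent=True and F=False.
Result: False

False


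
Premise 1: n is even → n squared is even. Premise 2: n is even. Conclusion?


Modus ponens: P → Q, P ⊢ Q
P: n is even
Q: n squared is even
We have P → Q and P is true.
By modus ponens, Q must be true.

n squared is even


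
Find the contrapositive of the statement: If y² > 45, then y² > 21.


Original: If y² > 45, then y² > 21
Contrapositive: If ¬Q, then ¬P
Negate Q: not (y² > 21)
Negate P: not (y² > 45)

If not (y² > 21), then not (y² > 45).


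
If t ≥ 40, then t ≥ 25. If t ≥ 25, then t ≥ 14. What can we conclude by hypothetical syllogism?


Hypothetical syllogism: P → Q, Q → R ⊢ P → R
Premise 1: t ≥ 40 → t ≥ 25
Premise 2: t ≥ 25 → t ≥ 14
Chain the implications: the middle term (t ≥ 25) links the two.
Conclusion: If t ≥ 40, then t ≥ 14.

If t ≥ 40, then t ≥ 14.


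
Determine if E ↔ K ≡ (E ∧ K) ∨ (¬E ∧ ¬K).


Expression 1: E ↔ K
Expression 2: (E ∧ K) ∨ (¬E ∧ ¬K)
Truth table (E K | Expr1 Expr2):
  T T |   T     T
  T F |   F     F
  F T |   F     F
  F F |   T     T
All 4 rows agree, so the expressions are logically equivalent.

Yes


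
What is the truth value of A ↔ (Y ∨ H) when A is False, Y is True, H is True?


A = False, Y = True, H = True
Step 1: Y ∨ H = True OR True = True
Step 2: A ↔ (True): true when both sides have same truth value.
Result: False ↔ True = False

False


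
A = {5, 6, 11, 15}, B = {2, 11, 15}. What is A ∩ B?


A = {5, 6, 11, 15}
B = {2, 11, 15}
Operation: intersection
Elements in both: 11, 15

{11, 15}


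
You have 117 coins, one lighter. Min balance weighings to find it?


Each weighing has 3 outcomes (left heavy / balance / right heavy), so k weighings distinguish at most 3^k cases; splitting into three near-equal groups achieves this.
Need 3^k ≥ 117: 3^4 = 81 < 117 ≤ 3^5 = 243
k = ⌈log₃(117)⌉ = 5

5


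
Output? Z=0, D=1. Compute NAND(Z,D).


Z AND D = 0
NOT(0) = 1

1


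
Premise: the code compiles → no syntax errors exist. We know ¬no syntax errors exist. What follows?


Modus tollens: P → Q, ¬Q ⊢ ¬P
P: the code compiles
Q: no syntax errors exist
We have P → Q and Q is false.
By modus tollens, P must be false.

It is not the case that the code compiles


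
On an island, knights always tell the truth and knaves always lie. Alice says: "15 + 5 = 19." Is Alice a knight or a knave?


Statement: "15 + 5 = 19."
Actual: 15 + 5 = 20
Claimed: 19
Statement is FALSE → Alice lies → Knave

Knave


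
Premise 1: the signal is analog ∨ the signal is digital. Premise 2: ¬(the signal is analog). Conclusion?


Disjunctive syllogism: P ∨ Q, ¬P ⊢ Q
Disjunction: the signal is analog ∨ the signal is digital
We know it is not the case that the signal is analog.
By disjunctive syllogism, the other disjunct must be true.

The signal is digital


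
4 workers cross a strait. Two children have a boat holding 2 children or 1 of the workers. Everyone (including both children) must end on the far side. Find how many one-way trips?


Per crossing of one of the workers: children→, one←, one of the workers→, one← = 4 trips
4 × 4 = 16, + 1 final children→ = 17
Minimum trips = 17

17


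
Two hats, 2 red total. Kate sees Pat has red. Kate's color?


Total red = 2, Pat = red
Red accounted for: 1
Remaining for Kate: 1
Kate's hat is red.

red


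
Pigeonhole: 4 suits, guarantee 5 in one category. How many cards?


Pigeonhole: to guarantee k in one of n categories, need (k-1)×n + 1.
k = 5, n = 4
Minimum = (5-1) × 4 + 1 = 4 × 4 + 1

17


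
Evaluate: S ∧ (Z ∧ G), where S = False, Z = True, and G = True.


S = False, Z = True, G = True
Step 1: Z ∧ G = True AND True = True
Step 2: S ∧ True = False AND True = False
AND is true only when ALL operands are true.

False


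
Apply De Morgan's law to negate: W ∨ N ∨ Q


De Morgan's law: ¬(P ∨ Q ∨ R) ≡ ¬P ∧ ¬Q ∧ ¬R
¬(W ∨ N ∨ Q) = ¬W ∧ ¬N ∧ ¬Q

¬W ∧ ¬N ∧ ¬Q


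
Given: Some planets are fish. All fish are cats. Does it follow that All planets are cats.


Premise 1: Some planets are fish.
Premise 2: All fish are cats.
Conclusion: All planets are cats.
Fallacy: illicit minor. The minor term (planets) is distributed in the conclusion ('All planets ...') but undistributed in its premise ('Some planets are fish' doesn't cover all planets).
Only 'Some planets are cats' follows, not 'All'.

Invalid


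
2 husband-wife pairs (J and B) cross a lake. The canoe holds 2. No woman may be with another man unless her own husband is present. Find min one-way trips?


Label couples J and B.
1. WJ+WB → (far: WJ,WB; near: HJ,HB)
2. WJ ←   (far: WB; near: HJ,HB,WJ)
3. HJ+HB → (far: HJ,HB,WB; near: WJ)
4. HJ ←   (far: HB,WB; near: HJ,WJ)  — HJ returns, since WJ is alone on near bank
5. HJ+WJ → (far: all four; near: empty)
Every state respects the constraint.
Minimum trips = 5

5


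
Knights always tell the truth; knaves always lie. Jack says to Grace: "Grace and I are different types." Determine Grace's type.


Jack says: "Grace and I are different types."
Case 1: Jack is a Knight (truth-teller)
  Statement is true → they ARE different → Grace is a Knave
Case 2: Jack is a Knave (liar)
  Statement is false → they are NOT different → Grace is a Knave
In both cases, Grace is a Knave.

Knave


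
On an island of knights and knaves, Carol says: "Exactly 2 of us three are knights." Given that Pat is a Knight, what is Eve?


Carol claims exactly 2 knights among Carol, Pat, Eve.
Given: Pat is a Knight.

Case 1: Carol is a Knight (tells truth)
  Then exactly 2 of the three are knights.
  Counting Carol, Pat: 2 knight(s) so far. Need 0 more → Eve = Knave.
Case 2: Carol is a Knave (lies)
  Then the count is NOT 2.
  If Eve = Knight, count = 2 = 2 → claim would be true, contradicts lie.
  If Eve = Knave, count = 1 ≠ 2 → lie confirmed ✓

Eve is a Knave.

Knave


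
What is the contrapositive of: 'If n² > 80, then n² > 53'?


Original: If n² > 80, then n² > 53
Contrapositive: If ¬Q, then ¬P
Negate Q: not (n² > 53)
Negate P: not (n² > 80)

If not (n² > 53), then not (n² > 80).


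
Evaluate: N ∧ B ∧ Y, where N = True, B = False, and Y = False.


N = True, B = False, Y = False
Step 1: N ∧ B = True AND False = False
Step 2: (False) ∧ Y = (False) AND False = False
AND is true only when ALL operands are true.

False


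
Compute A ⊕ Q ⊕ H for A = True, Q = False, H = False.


A = True, Q = False, H = False
Step 1: A ⊕ Q = True XOR False = True
Step 2: True ⊕ H = True XOR False = True
XOR is true when an odd number of operands are true.

True


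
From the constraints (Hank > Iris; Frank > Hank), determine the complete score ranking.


Constraints: Hank > Iris; Frank > Hank
Method: at each step, the next-highest is the one remaining person who never appears on the smaller side of a constraint between remaining people.
  Step 1: remaining {Frank, Hank, Iris}; on the smaller side: {Hank, Iris} → Frank is next (Frank > Hank).
  Step 2: remaining {Hank, Iris}; on the smaller side: {Iris} → Hank is next (Hank > Iris).
  Step 3: only Iris remains → lowest.
Final ranking (highest to lowest):

Frank > Hank > Iris


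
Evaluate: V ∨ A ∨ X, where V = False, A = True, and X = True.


V = False, A = True, X = True
Step 1: V ∨ A = False OR True = True
Step 2: True ∨ X = True OR True = True
OR is true when at least one operand is true.

True


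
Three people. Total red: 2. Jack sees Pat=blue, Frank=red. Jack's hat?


Total red = 2, seen red = 1
Own red = 2 - 1 = 1
Jack's hat is red.

red


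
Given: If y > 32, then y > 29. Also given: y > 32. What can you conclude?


Modus ponens: P → Q, P ⊢ Q
P: y > 32
Q: y > 29
We have P → Q and P is true.
By modus ponens, Q must be true.

y > 29


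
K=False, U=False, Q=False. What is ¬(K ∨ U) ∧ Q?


K = False, U = False, Q = False
Expression: ¬(K ∨ U) ∧ Q
Step 1: K ∨ U = False OR False = False
Step 2: ¬(K ∨ U) = NOT False = True
Step 3: (True) ∧ Q = True AND False = False

False


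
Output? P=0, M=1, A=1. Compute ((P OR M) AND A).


P OR M = 0|1 = 1
1 AND 1 = 1

1


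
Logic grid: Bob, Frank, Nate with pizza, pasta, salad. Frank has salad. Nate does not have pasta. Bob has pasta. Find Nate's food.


From clues:
  Frank → salad
  Bob → pasta
By elimination, Nate gets the remaining.

pizza


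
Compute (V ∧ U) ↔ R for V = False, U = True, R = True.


V = False, U = True, R = True
Step 1: V ∧ U = False AND True = False
Step 2: (False) ↔ R: true when both sides have same truth value.
Result: False ↔ True = False

False


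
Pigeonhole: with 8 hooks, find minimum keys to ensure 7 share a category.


Pigeonhole: to guarantee k in one of n categories, need (k-1)×n + 1.
k = 7, n = 8
Minimum = (7-1) × 8 + 1 = 6 × 8 + 1

49


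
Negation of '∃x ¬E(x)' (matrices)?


Original: ∃x ¬E(x)
Rule: ¬∀→∃, ¬∃→∀, negate predicate.
Negation: ∀x E(x)

∀x E(x)


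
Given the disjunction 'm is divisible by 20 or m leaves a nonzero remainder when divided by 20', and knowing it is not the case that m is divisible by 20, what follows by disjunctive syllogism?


Disjunctive syllogism: P ∨ Q, ¬P ⊢ Q
Disjunction: m is divisible by 20 ∨ m leaves a nonzero remainder when divided by 20
We know it is not the case that m is divisible by 20.
By disjunctive syllogism, the other disjunct must be true.

m leaves a nonzero remainder when divided by 20


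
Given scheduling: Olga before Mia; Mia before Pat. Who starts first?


Constraints: Olga before Mia; Mia before Pat
The first task can have nothing scheduled before it, so it must never appear on the right of a 'before'.
Tasks appearing after some 'before': Mia, Pat.
The only task not in that list is Olga → it is first.

Olga


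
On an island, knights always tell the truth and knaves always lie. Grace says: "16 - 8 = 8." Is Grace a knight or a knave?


Statement: "16 - 8 = 8."
Actual: 16 - 8 = 8
Claimed: 8
Statement is TRUE → Grace tells the truth → Knight

Knight


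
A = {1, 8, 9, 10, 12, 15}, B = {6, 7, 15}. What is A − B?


A = {1, 8, 9, 10, 12, 15}
B = {6, 7, 15}
Operation: difference A − B
In A but not B: 1, 8, 9, 10, 12

{1, 8, 9, 10, 12}


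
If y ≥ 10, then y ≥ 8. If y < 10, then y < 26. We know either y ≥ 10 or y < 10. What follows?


Constructive dilemma: (P → Q) ∧ (R → S), P ∨ R ⊢ Q ∨ S
Premise 1: y ≥ 10 → y ≥ 8
Premise 2: y < 10 → y < 26
Premise 3: y ≥ 10 ∨ y < 10
Case 1: Assuming y ≥ 10, then by Premise 1, y ≥ 8.
Case 2: Assuming y < 10, then by Premise 2, y < 26.
Since one of y ≥ 10 or y < 10 must hold, we get y ≥ 8 or y < 26.

y ≥ 8 or y < 26.


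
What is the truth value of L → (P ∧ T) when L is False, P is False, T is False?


L = False, P = False, T = False
Step 1: P ∧ T = False AND False = False
Step 2: L → (False): false only when L=True and consequent=False.
Result: True

True


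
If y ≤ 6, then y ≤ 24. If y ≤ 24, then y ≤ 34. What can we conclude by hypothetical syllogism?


Hypothetical syllogism: P → Q, Q → R ⊢ P → R
Premise 1: y ≤ 6 → y ≤ 24
Premise 2: y ≤ 24 → y ≤ 34
Chain the implications: the middle term (y ≤ 24) links the two.
Conclusion: If y ≤ 6, then y ≤ 34.

If y ≤ 6, then y ≤ 34.


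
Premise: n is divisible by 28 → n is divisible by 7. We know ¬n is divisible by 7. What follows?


Modus tollens: P → Q, ¬Q ⊢ ¬P
P: n is divisible by 28
Q: n is divisible by 7
We have P → Q and Q is false.
By modus tollens, P must be false.

It is not the case that n is divisible by 28


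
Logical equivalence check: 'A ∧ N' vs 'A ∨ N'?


Expression 1: A ∧ N
Expression 2: A ∨ N
Truth table (A N | Expr1 Expr2):
  T T |   T     T
  T F |   F     T   ← differ
  F T |   F     T   ← differ
  F F |   F     F
Counterexample: A=T, N=F gives Expr1 = F but Expr2 = T, so the expressions are NOT logically equivalent.

No


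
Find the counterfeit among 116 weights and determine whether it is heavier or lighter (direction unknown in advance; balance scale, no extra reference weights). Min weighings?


Let n = 116. 232 possibilities (n weights × lighter/heavier); each weighing has 3 outcomes.
Bound for k weighings: say the first weighing puts j weights on each pan. If it tips, the 2j weighed weights remain suspects (each with a known direction) and k-1 weighings give 3^(k-1) outcomes; 3^(k-1) is odd, so 2j ≤ 3^(k-1) - 1. If it balances, the n - 2j unweighed weights remain with direction unknown: 2(n - 2j) ≤ 3^(k-1) - 1 by the same parity argument. Adding, n ≤ (3^(k-1) - 1) + (3^(k-1) - 1)/2 = (3^k - 3)/2, and the classical three-group strategy achieves this (3 weights in 2 weighings, 12 in 3, 39 in 4, 120 in 5).
So we need the smallest k with (3^k - 3)/2 ≥ 116.
k = 4: (3^4 - 3)/2 = 39 < 116 ✗
k = 5: (3^5 - 3)/2 = 120 ≥ 116 ✓

5


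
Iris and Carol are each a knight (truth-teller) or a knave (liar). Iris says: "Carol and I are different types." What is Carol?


Iris says: "Carol and I are different types."
Case 1: Iris is a Knight (truth-teller)
  Statement is true → they ARE different → Carol is a Knave
Case 2: Iris is a Knave (liar)
  Statement is false → they are NOT different → Carol is a Knave
In both cases, Carol is a Knave.

Knave


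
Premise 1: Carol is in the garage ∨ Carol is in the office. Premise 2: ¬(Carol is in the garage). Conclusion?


Disjunctive syllogism: P ∨ Q, ¬P ⊢ Q
Disjunction: Carol is in the garage ∨ Carol is in the office
We know it is not the case that Carol is in the garage.
By disjunctive syllogism, the other disjunct must be true.

Carol is in the office


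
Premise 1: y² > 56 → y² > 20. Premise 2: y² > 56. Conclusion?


Modus ponens: P → Q, P ⊢ Q
P: y² > 56
Q: y² > 20
We have P → Q and P is true.
By modus ponens, Q must be true.

y² > 20


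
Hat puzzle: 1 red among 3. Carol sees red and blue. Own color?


Total red = 1, seen red = 1
Own red = 1 - 1 = 0
Carol's hat is blue.

blue


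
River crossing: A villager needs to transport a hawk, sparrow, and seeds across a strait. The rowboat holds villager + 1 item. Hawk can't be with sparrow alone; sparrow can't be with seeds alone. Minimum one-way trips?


1. villager+sparrow → 2. villager ← 3. villager+hawk → 4. villager+sparrow ← 5. villager+seeds → 6. villager ← 7. villager+sparrow →
Minimum trips = 7

7


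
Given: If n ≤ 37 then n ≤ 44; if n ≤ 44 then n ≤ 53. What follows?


Hypothetical syllogism: P → Q, Q → R ⊢ P → R
Premise 1: n ≤ 37 → n ≤ 44
Premise 2: n ≤ 44 → n ≤ 53
Chain the implications: the middle term (n ≤ 44) links the two.
Conclusion: If n ≤ 37, then n ≤ 53.

If n ≤ 37, then n ≤ 53.
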